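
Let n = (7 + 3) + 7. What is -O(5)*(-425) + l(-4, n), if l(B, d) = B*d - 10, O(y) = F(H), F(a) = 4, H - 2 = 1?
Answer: 1622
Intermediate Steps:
H = 3 (H = 2 + 1 = 3)
O(y) = 4
n = 17 (n = 10 + 7 = 17)
l(B, d) = -10 + B*d
-O(5)*(-425) + l(-4, n) = -1*4*(-425) + (-10 - 4*17) = -4*(-425) + (-10 - 68) = 1700 - 78 = 1622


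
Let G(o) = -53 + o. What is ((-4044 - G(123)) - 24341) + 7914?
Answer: -20541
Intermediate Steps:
((-4044 - G(123)) - 24341) + 7914 = ((-4044 - (-53 + 123)) - 24341) + 7914 = ((-4044 - 1*70) - 24341) + 7914 = ((-4044 - 70) - 24341) + 7914 = (-4114 - 24341) + 7914 = -28455 + 7914 = -20541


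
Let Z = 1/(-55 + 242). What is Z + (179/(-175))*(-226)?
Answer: 7565073/32725 ≈ 231.17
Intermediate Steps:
Z = 1/187 ≈ 0.0053476
Z + (179/(-175))*(-226) = 1/187 + (179/(-175))*(-226) = 1/187 + (179*(-1/175))*(-226) = 1/187 - 179/175*(-226) = 1/187 + 40454/175 = 7565073/32725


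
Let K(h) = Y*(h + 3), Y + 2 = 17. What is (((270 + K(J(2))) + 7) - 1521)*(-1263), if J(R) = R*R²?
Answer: 1362777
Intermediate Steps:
Y = 15 (Y = -2 + 17 = 15)
J(R) = R³
K(h) = 45 + 15*h (K(h) = 15*(h + 3) = 15*(3 + h) = 45 + 15*h)
(((270 + K(J(2))) + 7) - 1521)*(-1263) = (((270 + (45 + 15*2³)) + 7) - 1521)*(-1263) = (((270 + (45 + 15*8)) + 7) - 1521)*(-1263) = (((270 + (45 + 120)) + 7) - 1521)*(-1263) = (((270 + 165) + 7) - 1521)*(-1263) = ((435 + 7) - 1521)*(-1263) = (442 - 1521)*(-1263) = -1079*(-1263) = 1362777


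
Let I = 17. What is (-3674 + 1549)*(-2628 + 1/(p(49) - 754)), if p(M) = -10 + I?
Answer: 4171623625/747 ≈ 5.5845e+6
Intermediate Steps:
p(M) = 7 (p(M) = -10 + 17 = 7)
(-3674 + 1549)*(-2628 + 1/(p(49) - 754)) = (-3674 + 1549)*(-2628 + 1/(7 - 754)) = -2125*(-2628 + 1/(-747)) = -2125*(-2628 - 1/747) = -2125*(-1963117/747) = 4171623625/747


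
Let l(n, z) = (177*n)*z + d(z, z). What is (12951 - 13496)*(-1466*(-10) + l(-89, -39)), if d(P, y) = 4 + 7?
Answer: -342825710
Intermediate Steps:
d(P, y) = 11
l(n, z) = 11 + 177*n*z (l(n, z) = (177*n)*z + 11 = 177*n*z + 11 = 11 + 177*n*z)
(12951 - 13496)*(-1466*(-10) + l(-89, -39)) = (12951 - 13496)*(-1466*(-10) + (11 + 177*(-89)*(-39))) = -545*(14660 + (11 + 614367)) = -545*(14660 + 614378) = -545*629038 = -342825710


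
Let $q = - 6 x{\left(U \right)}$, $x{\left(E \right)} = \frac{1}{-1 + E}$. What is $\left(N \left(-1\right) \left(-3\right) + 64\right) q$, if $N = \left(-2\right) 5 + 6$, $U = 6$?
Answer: $- \frac{312}{5} \approx -62.4$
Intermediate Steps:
$N = -4$ ($N = -10 + 6 = -4$)
$q = - \frac{6}{5}$ ($q = - \frac{6}{-1 + 6} = - \frac{6}{5} \approx -1.2$)
$\left(N \left(-1\right) \left(-3\right) + 64\right) q = \left(\left(-4\right) \left(-1\right) \left(-3\right) + 64\right) \left(- \frac{6}{5}\right) = \left(4 \left(-3\right) + 64\right) \left(- \frac{6}{5}\right) = \left(-12 + 64\right) \left(- \frac{6}{5}\right) = 52 \left(- \frac{6}{5}\right) = - \frac{312}{5}$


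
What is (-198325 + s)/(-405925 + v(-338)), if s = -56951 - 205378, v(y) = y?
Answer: 460654/406263 ≈ 1.1339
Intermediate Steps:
s = -262329
(-198325 + s)/(-405925 + v(-338)) = (-198325 - 262329)/(-405925 - 338) = -460654/(-406263) = -460654*(-1/406263) = 460654/406263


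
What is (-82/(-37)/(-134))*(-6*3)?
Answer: 738/2479 ≈ 0.29770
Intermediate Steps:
(-82/(-37)/(-134))*(-6*3) = (-82*(-1/37)*(-1/134))*(-18) = ((82/37)*(-1/134))*(-18) = -41/2479*(-18) = 738/2479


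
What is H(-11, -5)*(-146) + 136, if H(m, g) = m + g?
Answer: 2472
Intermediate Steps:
H(m, g) = g + m
H(-11, -5)*(-146) + 136 = (-5 - 11)*(-146) + 136 = -16*(-146) + 136 = 2336 + 136 = 2472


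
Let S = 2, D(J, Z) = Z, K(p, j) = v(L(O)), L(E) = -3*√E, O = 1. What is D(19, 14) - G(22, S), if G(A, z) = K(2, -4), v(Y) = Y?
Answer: 17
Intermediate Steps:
K(p, j) = -3 (K(p, j) = -3*√1 = -3*1 = -3)
G(A, z) = -3
D(19, 14) - G(22, S) = 14 - 1*(-3) = 14 + 3 = 17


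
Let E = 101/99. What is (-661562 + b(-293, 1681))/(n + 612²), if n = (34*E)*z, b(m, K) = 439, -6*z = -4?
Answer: -196353531/111246436 ≈ -1.7650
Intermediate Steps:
z = ⅔ (z = -⅙*(-4) = ⅔ ≈ 0.66667)
E = 101/99 (E = 101*(1/99) = 101/99 ≈ 1.0202)
n = 6868/297 (n = (34*(101/99))*(⅔) = (3434/99)*(⅔) = 6868/297 ≈ 23.125)
(-661562 + b(-293, 1681))/(n + 612²) = (-661562 + 439)/(6868/297 + 612²) = -661123/(6868/297 + 374544) = -661123/111246436/297 = -661123*297/111246436 = -196353531/111246436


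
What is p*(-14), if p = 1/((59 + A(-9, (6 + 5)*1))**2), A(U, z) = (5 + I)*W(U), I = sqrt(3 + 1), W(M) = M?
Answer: -7/8 ≈ -0.87500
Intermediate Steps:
I = 2 (I = sqrt(4) = 2)
A(U, z) = 7*U (A(U, z) = (5 + 2)*U = 7*U)
p = 1/16 (p = 1/((59 + 7*(-9))**2) = 1/((59 - 63)**2) = 1/((-4)**2) = 1/16 ≈ 0.062500)
p*(-14) = (1/16)*(-14) = -7/8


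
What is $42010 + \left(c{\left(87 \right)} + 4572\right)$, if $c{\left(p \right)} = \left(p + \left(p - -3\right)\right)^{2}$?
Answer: $77911$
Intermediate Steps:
$c{\left(p \right)} = \left(3 + 2 p\right)^{2}$ ($c{\left(p \right)} = \left(p + \left(p + 3\right)\right)^{2} = \left(p + \left(3 + p\right)\right)^{2} = \left(3 + 2 p\right)^{2}$)
$42010 + \left(c{\left(87 \right)} + 4572\right) = 42010 + \left(\left(3 + 2 \cdot 87\right)^{2} + 4572\right) = 42010 + \left(\left(3 + 174\right)^{2} + 4572\right) = 42010 + \left(177^{2} + 4572\right) = 42010 + \left(31329 + 4572\right) = 42010 + 35901 = 77911$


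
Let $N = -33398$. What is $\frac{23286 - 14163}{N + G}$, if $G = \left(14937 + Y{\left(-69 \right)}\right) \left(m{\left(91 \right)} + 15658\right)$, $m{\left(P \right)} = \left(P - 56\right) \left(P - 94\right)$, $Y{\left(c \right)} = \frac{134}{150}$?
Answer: $\frac{684225}{17422174276} \approx 3.9273 \cdot 10^{-5}$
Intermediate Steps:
$Y{\left(c \right)} = \frac{67}{75}$ ($Y{\left(c \right)} = 134 \cdot \frac{1}{150} = \frac{67}{75}$)
$m{\left(P \right)} = \left(-94 + P\right) \left(-56 + P\right)$ ($m{\left(P \right)} = \left(-56 + P\right) \left(-94 + P\right) = \left(-94 + P\right) \left(-56 + P\right)$)
$G = \frac{17424679126}{75}$ ($G = \left(14937 + \frac{67}{75}\right) \left(\left(5264 + 91^{2} - 13650\right) + 15658\right) = \frac{1120342 \left(\left(5264 + 8281 - 13650\right) + 15658\right)}{75} = \frac{1120342 \left(-105 + 15658\right)}{75} = \frac{1120342}{75} \cdot 15553 = \frac{17424679126}{75} \approx 2.3233 \cdot 10^{8}$)
$\frac{23286 - 14163}{N + G} = \frac{23286 - 14163}{-33398 + \frac{17424679126}{75}} = \frac{9123}{\frac{17422174276}{75}} = 9123 \cdot \frac{75}{17422174276} = \frac{684225}{17422174276}$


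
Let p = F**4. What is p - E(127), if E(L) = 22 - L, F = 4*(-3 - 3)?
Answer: 331881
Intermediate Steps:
F = -24 (F = 4*(-6) = -24)
p = 331776 (p = (-24)**4 = 331776)
p - E(127) = 331776 - (22 - 1*127) = 331776 - (22 - 127) = 331776 - 1*(-105) = 331776 + 105 = 331881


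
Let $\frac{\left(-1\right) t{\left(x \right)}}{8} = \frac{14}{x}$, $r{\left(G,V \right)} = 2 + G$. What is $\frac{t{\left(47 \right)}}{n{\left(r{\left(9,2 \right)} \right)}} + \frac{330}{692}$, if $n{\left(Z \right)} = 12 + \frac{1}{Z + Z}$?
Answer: $\frac{1202531}{4309430} \approx 0.27905$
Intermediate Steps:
$t{\left(x \right)} = - \frac{112}{x}$ ($t{\left(x \right)} = - 8 \frac{14}{x} = - \frac{112}{x}$)
$n{\left(Z \right)} = 12 + \frac{1}{2 Z}$
$\frac{t{\left(47 \right)}}{n{\left(r{\left(9,2 \right)} \right)}} + \frac{330}{692} = \frac{\left(-112\right) \frac{1}{47}}{12 + \frac{1}{2 \left(2 + 9\right)}} + \frac{330}{692} = \frac{\left(-112\right) \frac{1}{47}}{12 + \frac{1}{2 \cdot 11}} + 330 \cdot \frac{1}{692} = - \frac{112}{47 \left(12 + \frac{1}{2} \cdot \frac{1}{11}\right)} + \frac{165}{346} = - \frac{112}{47 \left(12 + \frac{1}{22}\right)} + \frac{165}{346} = - \frac{112}{47 \cdot \frac{265}{22}} + \frac{165}{346} = \left(- \frac{112}{47}\right) \frac{22}{265} + \frac{165}{346} = - \frac{2464}{12455} + \frac{165}{346} = \frac{1202531}{4309430}$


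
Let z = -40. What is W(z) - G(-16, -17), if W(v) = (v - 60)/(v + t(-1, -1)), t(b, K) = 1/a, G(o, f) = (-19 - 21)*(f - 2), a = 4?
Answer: -120440/159 ≈ -757.48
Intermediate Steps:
G(o, f) = 80 - 40*f (G(o, f) = -40*(-2 + f) = 80 - 40*f)
t(b, K) = ¼ (t(b, K) = 1/4 = ¼)
W(v) = (-60 + v)/(¼ + v) (W(v) = (v - 60)/(v + ¼) = (-60 + v)/(¼ + v))
W(z) - G(-16, -17) = 4*(-60 - 40)/(1 + 4*(-40)) - (80 - 40*(-17)) = 4*(-100)/(1 - 160) - (80 + 680) = 4*(-100)/(-159) - 1*760 = 4*(-1/159)*(-100) - 760 = 400/159 - 760 = -120440/159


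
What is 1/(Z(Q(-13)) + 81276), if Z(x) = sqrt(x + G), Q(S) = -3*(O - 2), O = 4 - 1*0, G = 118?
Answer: 20319/1651447016 - sqrt(7)/1651447016 ≈ 1.2302e-5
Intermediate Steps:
O = 4 (O = 4 + 0 = 4)
Q(S) = -6 (Q(S) = -3*(4 - 2) = -3*2 = -6)
Z(x) = sqrt(118 + x) (Z(x) = sqrt(x + 118) = sqrt(118 + x))
1/(Z(Q(-13)) + 81276) = 1/(sqrt(118 - 6) + 81276) = 1/(sqrt(112) + 81276) = 1/(4*sqrt(7) + 81276) = 1/(81276 + 4*sqrt(7))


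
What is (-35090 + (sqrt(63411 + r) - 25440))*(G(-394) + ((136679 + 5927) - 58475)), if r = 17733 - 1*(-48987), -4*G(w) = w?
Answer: -5098411635 + 505377*sqrt(14459)/2 ≈ -5.0680e+9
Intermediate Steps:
G(w) = -w/4
r = 66720 (r = 17733 + 48987 = 66720)
(-35090 + (sqrt(63411 + r) - 25440))*(G(-394) + ((136679 + 5927) - 58475)) = (-35090 + (sqrt(63411 + 66720) - 25440))*(-1/4*(-394) + ((136679 + 5927) - 58475)) = (-35090 + (sqrt(130131) - 25440))*(197/2 + (142606 - 58475)) = (-35090 + (3*sqrt(14459) - 25440))*(197/2 + 84131) = (-35090 + (-25440 + 3*sqrt(14459)))*(168459/2) = (-60530 + 3*sqrt(14459))*(168459/2) = -5098411635 + 505377*sqrt(14459)/2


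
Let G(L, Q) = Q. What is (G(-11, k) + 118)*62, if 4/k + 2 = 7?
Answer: 36828/5 ≈ 7365.6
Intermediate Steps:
k = ⅘ (k = 4/(-2 + 7) = 4/5 = 4*(⅕) = ⅘ ≈ 0.80000)
(G(-11, k) + 118)*62 = (⅘ + 118)*62 = (594/5)*62 = 36828/5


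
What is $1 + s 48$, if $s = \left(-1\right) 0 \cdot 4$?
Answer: $1$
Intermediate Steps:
$s = 0$ ($s = 0 \cdot 4 = 0$)
$1 + s 48 = 1 + 0 \cdot 48 = 1 + 0 = 1$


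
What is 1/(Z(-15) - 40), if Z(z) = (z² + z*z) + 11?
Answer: 1/421 ≈ 0.0023753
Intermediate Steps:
Z(z) = 11 + 2*z² (Z(z) = (z² + z²) + 11 = 2*z² + 11 = 11 + 2*z²)
1/(Z(-15) - 40) = 1/((11 + 2*(-15)²) - 40) = 1/((11 + 2*225) - 40) = 1/((11 + 450) - 40) = 1/(461 - 40) = 1/421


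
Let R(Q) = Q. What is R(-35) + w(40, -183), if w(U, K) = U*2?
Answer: 45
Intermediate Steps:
w(U, K) = 2*U
R(-35) + w(40, -183) = -35 + 2*40 = -35 + 80 = 45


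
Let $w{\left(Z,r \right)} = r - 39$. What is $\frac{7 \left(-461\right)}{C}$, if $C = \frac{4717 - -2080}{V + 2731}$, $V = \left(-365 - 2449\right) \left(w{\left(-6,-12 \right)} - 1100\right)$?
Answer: $- \frac{1494398345}{971} \approx -1.539 \cdot 10^{6}$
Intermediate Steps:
$w{\left(Z,r \right)} = -39 + r$
$V = 3238914$ ($V = \left(-365 - 2449\right) \left(\left(-39 - 12\right) - 1100\right) = - 2814 \left(-51 - 1100\right) = \left(-2814\right) \left(-1151\right) = 3238914$)
$C = \frac{6797}{3241645}$ ($C = \frac{4717 - -2080}{3238914 + 2731} = \frac{4717 + 2080}{3241645} = 6797 \cdot \frac{1}{3241645} = \frac{6797}{3241645} \approx 0.0020968$)
$\frac{7 \left(-461\right)}{C} = \frac{7 \left(-461\right)}{\frac{6797}{3241645}} = \left(-3227\right) \frac{3241645}{6797} = - \frac{1494398345}{971}$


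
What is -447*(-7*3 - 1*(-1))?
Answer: 8940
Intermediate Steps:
-447*(-7*3 - 1*(-1)) = -447*(-21 + 1) = -447*(-20) = 8940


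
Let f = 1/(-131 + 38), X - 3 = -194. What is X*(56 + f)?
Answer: -994537/93 ≈ -10694.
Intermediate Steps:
X = -191 (X = 3 - 194 = -191)
f = -1/93 (f = 1/(-93) = -1/93 ≈ -0.010753)
X*(56 + f) = -191*(56 - 1/93) = -191*5207/93 = -994537/93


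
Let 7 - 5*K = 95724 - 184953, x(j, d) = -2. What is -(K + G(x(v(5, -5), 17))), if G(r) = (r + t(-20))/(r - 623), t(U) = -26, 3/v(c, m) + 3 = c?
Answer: -11154528/625 ≈ -17847.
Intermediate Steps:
v(c, m) = 3/(-3 + c)
G(r) = (-26 + r)/(-623 + r) (G(r) = (r - 26)/(r - 623) = (-26 + r)/(-623 + r))
K = 89236/5 (K = 7/5 - (95724 - 184953)/5 = 7/5 - ⅕*(-89229) = 7/5 + 89229/5 = 89236/5 ≈ 17847.)
-(K + G(x(v(5, -5), 17))) = -(89236/5 + (-26 - 2)/(-623 - 2)) = -(89236/5 - 28/(-625)) = -(89236/5 - 1/625*(-28)) = -(89236/5 + 28/625) = -1*11154528/625 = -11154528/625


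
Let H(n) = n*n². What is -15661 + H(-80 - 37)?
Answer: -1617274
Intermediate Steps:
H(n) = n³
-15661 + H(-80 - 37) = -15661 + (-80 - 37)³ = -15661 + (-117)³ = -15661 - 1601613 = -1617274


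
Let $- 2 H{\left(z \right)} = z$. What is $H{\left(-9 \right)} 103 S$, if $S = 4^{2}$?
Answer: $7416$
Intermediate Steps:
$H{\left(z \right)} = - \frac{z}{2}$
$S = 16$
$H{\left(-9 \right)} 103 S = \left(- \frac{1}{2}\right) \left(-9\right) 103 \cdot 16 = \frac{9}{2} \cdot 103 \cdot 16 = \frac{927}{2} \cdot 16 = 7416$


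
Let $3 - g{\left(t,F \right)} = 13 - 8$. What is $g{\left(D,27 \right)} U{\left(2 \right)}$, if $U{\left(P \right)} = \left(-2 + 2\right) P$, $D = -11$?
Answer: $0$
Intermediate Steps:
$g{\left(t,F \right)} = -2$ ($g{\left(t,F \right)} = 3 - \left(13 - 8\right) = 3 - 5 = -2$)
$U{\left(P \right)} = 0$ ($U{\left(P \right)} = 0 P = 0$)
$g{\left(D,27 \right)} U{\left(2 \right)} = \left(-2\right) 0 = 0$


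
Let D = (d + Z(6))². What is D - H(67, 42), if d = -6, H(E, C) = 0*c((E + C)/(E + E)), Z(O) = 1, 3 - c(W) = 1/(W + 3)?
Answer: 25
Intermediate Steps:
c(W) = 3 - 1/(3 + W) (c(W) = 3 - 1/(W + 3) = 3 - 1/(3 + W))
H(E, C) = 0 (H(E, C) = 0*((8 + 3*((E + C)/(E + E)))/(3 + (E + C)/(E + E))) = 0*((8 + 3*((C + E)/((2*E))))/(3 + (C + E)/((2*E)))) = 0*((8 + 3*((C + E)*(1/(2*E))))/(3 + (C + E)*(1/(2*E)))) = 0*((8 + 3*((C + E)/(2*E)))/(3 + (C + E)/(2*E))) = 0*((8 + 3*(C + E)/(2*E))/(3 + (C + E)/(2*E))) = 0)
D = 25 (D = (-6 + 1)² = (-5)² = 25)
D - H(67, 42) = 25 - 1*0 = 25 + 0 = 25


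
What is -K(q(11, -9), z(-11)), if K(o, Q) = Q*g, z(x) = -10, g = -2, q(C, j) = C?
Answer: -20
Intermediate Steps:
K(o, Q) = -2*Q (K(o, Q) = Q*(-2) = -2*Q)
-K(q(11, -9), z(-11)) = -(-2)*(-10) = -1*20 = -20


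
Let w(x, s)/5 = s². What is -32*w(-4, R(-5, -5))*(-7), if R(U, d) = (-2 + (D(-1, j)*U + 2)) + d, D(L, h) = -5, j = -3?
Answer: 448000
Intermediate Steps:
R(U, d) = d - 5*U (R(U, d) = (-2 + (-5*U + 2)) + d = (-2 + (2 - 5*U)) + d = -5*U + d = d - 5*U)
w(x, s) = 5*s²
-32*w(-4, R(-5, -5))*(-7) = -160*(-5 - 5*(-5))²*(-7) = -160*(-5 + 25)²*(-7) = -160*20²*(-7) = -160*400*(-7) = -32*2000*(-7) = -64000*(-7) = 448000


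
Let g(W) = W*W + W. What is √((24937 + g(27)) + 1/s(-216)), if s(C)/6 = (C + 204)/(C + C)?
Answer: √25699 ≈ 160.31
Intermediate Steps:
s(C) = 3*(204 + C)/C (s(C) = 6*((C + 204)/(C + C)) = 6*((204 + C)/((2*C))) = 6*((204 + C)*(1/(2*C))) = 6*((204 + C)/(2*C)) = 3*(204 + C)/C)
g(W) = W + W² (g(W) = W² + W = W + W²)
√((24937 + g(27)) + 1/s(-216)) = √((24937 + 27*(1 + 27)) + 1/(3 + 612/(-216))) = √((24937 + 27*28) + 1/(3 + 612*(-1/216))) = √((24937 + 756) + 1/(3 - 17/6)) = √(25693 + 1/(⅙)) = √(25693 + 6) = √25699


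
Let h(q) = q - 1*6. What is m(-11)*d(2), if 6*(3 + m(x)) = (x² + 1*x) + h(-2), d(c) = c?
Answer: 28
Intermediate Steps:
h(q) = -6 + q (h(q) = q - 6 = -6 + q)
m(x) = -13/3 + x/6 + x²/6 (m(x) = -3 + ((x² + 1*x) + (-6 - 2))/6 = -3 + ((x² + x) - 8)/6 = -3 + ((x + x²) - 8)/6 = -3 + (-8 + x + x²)/6 = -3 + (-4/3 + x/6 + x²/6) = -13/3 + x/6 + x²/6)
m(-11)*d(2) = (-13/3 + (⅙)*(-11) + (⅙)*(-11)²)*2 = (-13/3 - 11/6 + (⅙)*121)*2 = (-13/3 - 11/6 + 121/6)*2 = 14*2 = 28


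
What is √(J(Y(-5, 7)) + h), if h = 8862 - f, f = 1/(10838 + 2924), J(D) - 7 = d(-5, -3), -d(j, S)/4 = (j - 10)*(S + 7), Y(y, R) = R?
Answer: 33*√1584185106/13762 ≈ 95.441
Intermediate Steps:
d(j, S) = -4*(-10 + j)*(7 + S) (d(j, S) = -4*(j - 10)*(S + 7) = -4*(-10 + j)*(7 + S))
J(D) = 247 (J(D) = 7 + (280 - 28*(-5) + 40*(-3) - 4*(-3)*(-5)) = 7 + (280 + 140 - 120 - 60) = 7 + 240 = 247)
f = 1/13762 ≈ 7.2664e-5
h = 121958843/13762 (h = 8862 - 1*1/13762 = 8862 - 1/13762 = 121958843/13762 ≈ 8862.0)
√(J(Y(-5, 7)) + h) = √(247 + 121958843/13762) = √(125358057/13762) = 33*√1584185106/13762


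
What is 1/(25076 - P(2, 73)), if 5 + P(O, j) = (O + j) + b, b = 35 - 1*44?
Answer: 1/25015 ≈ 3.9976e-5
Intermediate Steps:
b = -9 (b = 35 - 44 = -9)
P(O, j) = -14 + O + j (P(O, j) = -5 + ((O + j) - 9) = -5 + (-9 + O + j) = -14 + O + j)
1/(25076 - P(2, 73)) = 1/(25076 - (-14 + 2 + 73)) = 1/(25076 - 1*61) = 1/(25076 - 61) = 1/25015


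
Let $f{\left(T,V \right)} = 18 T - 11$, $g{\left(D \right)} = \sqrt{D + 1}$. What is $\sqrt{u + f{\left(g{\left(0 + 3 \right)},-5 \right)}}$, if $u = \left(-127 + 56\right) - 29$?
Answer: $5 i \sqrt{3} \approx 8.6602 i$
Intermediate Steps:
$g{\left(D \right)} = \sqrt{1 + D}$
$f{\left(T,V \right)} = -11 + 18 T$
$u = -100$ ($u = -71 - 29 = -100$)
$\sqrt{u + f{\left(g{\left(0 + 3 \right)},-5 \right)}} = \sqrt{-100 - \left(11 - 18 \sqrt{1 + \left(0 + 3\right)}\right)} = \sqrt{-100 - \left(11 - 18 \sqrt{1 + 3}\right)} = \sqrt{-100 - \left(11 - 18 \sqrt{4}\right)} = \sqrt{-100 + \left(-11 + 18 \cdot 2\right)} = \sqrt{-100 + \left(-11 + 36\right)} = \sqrt{-100 + 25} = \sqrt{-75} = 5 i \sqrt{3}$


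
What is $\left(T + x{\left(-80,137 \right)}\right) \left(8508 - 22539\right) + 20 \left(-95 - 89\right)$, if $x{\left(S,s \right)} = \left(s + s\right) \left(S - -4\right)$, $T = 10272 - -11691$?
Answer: $-15984989$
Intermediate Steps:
$T = 21963$ ($T = 10272 + 11691 = 21963$)
$x{\left(S,s \right)} = 2 s \left(4 + S\right)$ ($x{\left(S,s \right)} = 2 s \left(S + 4\right) = 2 s \left(4 + S\right)$)
$\left(T + x{\left(-80,137 \right)}\right) \left(8508 - 22539\right) + 20 \left(-95 - 89\right) = \left(21963 + 2 \cdot 137 \left(4 - 80\right)\right) \left(8508 - 22539\right) + 20 \left(-95 - 89\right) = \left(21963 + 2 \cdot 137 \left(-76\right)\right) \left(-14031\right) + 20 \left(-184\right) = \left(21963 - 20824\right) \left(-14031\right) - 3680 = 1139 \left(-14031\right) - 3680 = -15981309 - 3680 = -15984989$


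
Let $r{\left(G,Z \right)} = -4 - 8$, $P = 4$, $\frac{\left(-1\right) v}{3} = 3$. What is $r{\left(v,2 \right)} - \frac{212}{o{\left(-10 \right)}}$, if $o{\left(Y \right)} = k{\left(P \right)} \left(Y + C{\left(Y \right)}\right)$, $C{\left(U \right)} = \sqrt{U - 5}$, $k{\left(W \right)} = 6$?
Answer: $- \frac{616}{69} + \frac{106 i \sqrt{15}}{345} \approx -8.9275 + 1.19 i$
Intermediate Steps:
$v = -9$ ($v = \left(-3\right) 3 = -9$)
$r{\left(G,Z \right)} = -12$ ($r{\left(G,Z \right)} = -4 - 8 = -12$)
$C{\left(U \right)} = \sqrt{-5 + U}$
$o{\left(Y \right)} = 6 Y + 6 \sqrt{-5 + Y}$ ($o{\left(Y \right)} = 6 \left(Y + \sqrt{-5 + Y}\right) = 6 Y + 6 \sqrt{-5 + Y}$)
$r{\left(v,2 \right)} - \frac{212}{o{\left(-10 \right)}} = -12 - \frac{212}{6 \left(-10\right) + 6 \sqrt{-5 - 10}} = -12 - \frac{212}{-60 + 6 \sqrt{-15}} = -12 - \frac{212}{-60 + 6 i \sqrt{15}}$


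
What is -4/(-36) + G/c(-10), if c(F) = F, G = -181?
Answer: 1639/90 ≈ 18.211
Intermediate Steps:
-4/(-36) + G/c(-10) = -4/(-36) - 181/(-10) = -4*(-1/36) - 181*(-⅒) = ⅑ + 181/10 = 1639/90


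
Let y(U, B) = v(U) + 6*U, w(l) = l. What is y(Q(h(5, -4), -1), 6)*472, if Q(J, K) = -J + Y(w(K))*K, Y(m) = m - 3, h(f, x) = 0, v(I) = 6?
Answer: 14160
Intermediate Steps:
Y(m) = -3 + m
Q(J, K) = -J + K*(-3 + K) (Q(J, K) = -J + (-3 + K)*K = -J + K*(-3 + K))
y(U, B) = 6 + 6*U
y(Q(h(5, -4), -1), 6)*472 = (6 + 6*(-1*0 - (-3 - 1)))*472 = (6 + 6*(0 - 1*(-4)))*472 = (6 + 6*(0 + 4))*472 = (6 + 6*4)*472 = (6 + 24)*472 = 30*472 = 14160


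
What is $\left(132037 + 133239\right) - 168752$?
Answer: $96524$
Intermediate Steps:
$\left(132037 + 133239\right) - 168752 = 265276 - 168752 = 96524$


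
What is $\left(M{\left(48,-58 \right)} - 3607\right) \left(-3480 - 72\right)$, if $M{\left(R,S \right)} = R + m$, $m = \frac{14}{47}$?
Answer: $\frac{594103968}{47} \approx 1.2641 \cdot 10^{7}$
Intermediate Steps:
$m = \frac{14}{47}$ ($m = 14 \cdot \frac{1}{47} = \frac{14}{47} \approx 0.29787$)
$M{\left(R,S \right)} = \frac{14}{47} + R$ ($M{\left(R,S \right)} = R + \frac{14}{47} = \frac{14}{47} + R$)
$\left(M{\left(48,-58 \right)} - 3607\right) \left(-3480 - 72\right) = \left(\left(\frac{14}{47} + 48\right) - 3607\right) \left(-3480 - 72\right) = \left(\frac{2270}{47} - 3607\right) \left(-3552\right) = \left(- \frac{167259}{47}\right) \left(-3552\right) = \frac{594103968}{47}$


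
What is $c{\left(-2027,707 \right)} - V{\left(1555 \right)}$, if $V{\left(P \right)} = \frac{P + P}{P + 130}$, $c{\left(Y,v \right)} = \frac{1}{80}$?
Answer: $- \frac{49423}{26960} \approx -1.8332$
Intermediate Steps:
$c{\left(Y,v \right)} = \frac{1}{80}$
$V{\left(P \right)} = \frac{2 P}{130 + P}$
$c{\left(-2027,707 \right)} - V{\left(1555 \right)} = \frac{1}{80} - 2 \cdot 1555 \frac{1}{130 + 1555} = \frac{1}{80} - 2 \cdot 1555 \cdot \frac{1}{1685} = \frac{1}{80} - \frac{622}{337} = - \frac{49423}{26960}$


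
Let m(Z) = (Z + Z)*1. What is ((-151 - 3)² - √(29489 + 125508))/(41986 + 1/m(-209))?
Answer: 9913288/17550147 - 9614*√293/17550147 ≈ 0.55548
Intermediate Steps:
m(Z) = 2*Z (m(Z) = (2*Z)*1 = 2*Z)
((-151 - 3)² - √(29489 + 125508))/(41986 + 1/m(-209)) = ((-151 - 3)² - √(29489 + 125508))/(41986 + 1/(2*(-209))) = ((-154)² - √154997)/(41986 + 1/(-418)) = (23716 - 23*√293)/(41986 - 1/418) = (23716 - 23*√293)/(17550147/418) = (23716 - 23*√293)*(418/17550147) = 9913288/17550147 - 9614*√293/17550147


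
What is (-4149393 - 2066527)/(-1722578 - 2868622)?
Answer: 77699/57390 ≈ 1.3539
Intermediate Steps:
(-4149393 - 2066527)/(-1722578 - 2868622) = -6215920/(-4591200) = -6215920*(-1/4591200) = 77699/57390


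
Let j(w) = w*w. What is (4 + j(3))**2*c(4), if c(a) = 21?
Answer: 3549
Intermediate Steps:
j(w) = w**2
(4 + j(3))**2*c(4) = (4 + 3**2)**2*21 = (4 + 9)**2*21 = 13**2*21 = 169*21 = 3549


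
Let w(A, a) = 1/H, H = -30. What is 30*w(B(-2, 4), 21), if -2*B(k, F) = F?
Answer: -1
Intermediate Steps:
B(k, F) = -F/2
w(A, a) = -1/30 (w(A, a) = 1/(-30) = -1/30)
30*w(B(-2, 4), 21) = 30*(-1/30) = -1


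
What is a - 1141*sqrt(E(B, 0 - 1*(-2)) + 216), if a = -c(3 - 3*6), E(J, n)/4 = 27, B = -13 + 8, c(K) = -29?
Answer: -20509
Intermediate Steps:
B = -5
E(J, n) = 108 (E(J, n) = 4*27 = 108)
a = 29 (a = -1*(-29) = 29)
a - 1141*sqrt(E(B, 0 - 1*(-2)) + 216) = 29 - 1141*sqrt(108 + 216) = 29 - 1141*sqrt(324) = 29 - 1141*18 = 29 - 20538 = -20509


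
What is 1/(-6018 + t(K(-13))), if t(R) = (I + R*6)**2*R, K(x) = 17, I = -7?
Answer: 1/147407 ≈ 6.7839e-6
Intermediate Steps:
t(R) = R*(-7 + 6*R)**2 (t(R) = (-7 + R*6)**2*R = (-7 + 6*R)**2*R = R*(-7 + 6*R)**2)
1/(-6018 + t(K(-13))) = 1/(-6018 + 17*(-7 + 6*17)**2) = 1/(-6018 + 17*(-7 + 102)**2) = 1/(-6018 + 17*95**2) = 1/(-6018 + 17*9025) = 1/(-6018 + 153425) = 1/147407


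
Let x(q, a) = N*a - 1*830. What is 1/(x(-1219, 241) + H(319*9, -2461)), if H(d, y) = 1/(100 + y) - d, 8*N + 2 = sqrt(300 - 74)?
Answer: -670925351112/2486933139445889 - 5373645444*sqrt(226)/2486933139445889 ≈ -0.00030226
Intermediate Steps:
N = -1/4 + sqrt(226)/8 (N = -1/4 + sqrt(300 - 74)/8 = -1/4 + sqrt(226)/8 ≈ 1.6292)
x(q, a) = -830 + a*(-1/4 + sqrt(226)/8) (x(q, a) = (-1/4 + sqrt(226)/8)*a - 1*830 = a*(-1/4 + sqrt(226)/8) - 830 = -830 + a*(-1/4 + sqrt(226)/8))
1/(x(-1219, 241) + H(319*9, -2461)) = 1/((-830 - 1/8*241*(2 - sqrt(226))) + (1 - 31900*9 - 1*319*9*(-2461))/(100 - 2461)) = 1/((-830 + (-241/4 + 241*sqrt(226)/8)) + (1 - 100*2871 - 1*2871*(-2461))/(-2361)) = 1/((-3561/4 + 241*sqrt(226)/8) - (1 - 287100 + 7065531)/2361) = 1/((-3561/4 + 241*sqrt(226)/8) - 1/2361*6778432) = 1/((-3561/4 + 241*sqrt(226)/8) - 6778432/2361) = 1/(-35521249/9444 + 241*sqrt(226)/8)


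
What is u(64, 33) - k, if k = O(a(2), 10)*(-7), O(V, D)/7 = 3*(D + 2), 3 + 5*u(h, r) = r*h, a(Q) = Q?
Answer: 10929/5 ≈ 2185.8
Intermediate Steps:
u(h, r) = -⅗ + h*r/5 (u(h, r) = -⅗ + (r*h)/5 = -⅗ + (h*r)/5 = -⅗ + h*r/5)
O(V, D) = 42 + 21*D (O(V, D) = 7*(3*(D + 2)) = 7*(3*(2 + D)) = 7*(6 + 3*D) = 42 + 21*D)
k = -1764 (k = (42 + 21*10)*(-7) = (42 + 210)*(-7) = 252*(-7) = -1764)
u(64, 33) - k = (-⅗ + (⅕)*64*33) - 1*(-1764) = (-⅗ + 2112/5) + 1764 = 2109/5 + 1764 = 10929/5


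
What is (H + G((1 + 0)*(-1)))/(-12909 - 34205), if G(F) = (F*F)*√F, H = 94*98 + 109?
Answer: -9321/47114 - I/47114 ≈ -0.19784 - 2.1225e-5*I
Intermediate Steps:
H = 9321 (H = 9212 + 109 = 9321)
G(F) = F^(5/2) (G(F) = F²*√F = F^(5/2))
(H + G((1 + 0)*(-1)))/(-12909 - 34205) = (9321 + ((1 + 0)*(-1))^(5/2))/(-12909 - 34205) = (9321 + (1*(-1))^(5/2))/(-47114) = (9321 + (-1)^(5/2))*(-1/47114) = (9321 + I)*(-1/47114) = -9321/47114 - I/47114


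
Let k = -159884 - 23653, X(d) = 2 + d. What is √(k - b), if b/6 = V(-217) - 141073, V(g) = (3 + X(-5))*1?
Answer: √662901 ≈ 814.19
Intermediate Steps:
V(g) = 0 (V(g) = (3 + (2 - 5))*1 = (3 - 3)*1 = 0*1 = 0)
b = -846438 (b = 6*(0 - 141073) = 6*(-141073) = -846438)
k = -183537
√(k - b) = √(-183537 - 1*(-846438)) = √(-183537 + 846438) = √662901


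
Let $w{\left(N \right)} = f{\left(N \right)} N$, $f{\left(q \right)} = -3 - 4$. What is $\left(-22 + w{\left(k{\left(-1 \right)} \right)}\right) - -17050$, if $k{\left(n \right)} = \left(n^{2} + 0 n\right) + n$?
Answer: $17028$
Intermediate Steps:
$f{\left(q \right)} = -7$ ($f{\left(q \right)} = -3 - 4 = -7$)
$k{\left(n \right)} = n + n^{2}$ ($k{\left(n \right)} = \left(n^{2} + 0\right) + n = n^{2} + n = n + n^{2}$)
$w{\left(N \right)} = - 7 N$
$\left(-22 + w{\left(k{\left(-1 \right)} \right)}\right) - -17050 = \left(-22 - 7 \left(- (1 - 1)\right)\right) - -17050 = \left(-22 - 7 \left(\left(-1\right) 0\right)\right) + 17050 = \left(-22 - 0\right) + 17050 = \left(-22 + 0\right) + 17050 = -22 + 17050 = 17028$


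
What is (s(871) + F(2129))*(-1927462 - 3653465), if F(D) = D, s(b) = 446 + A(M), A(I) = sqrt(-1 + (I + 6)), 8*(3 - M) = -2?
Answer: -14370887025 - 5580927*sqrt(33)/2 ≈ -1.4387e+10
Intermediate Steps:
M = 13/4 (M = 3 - 1/8*(-2) = 3 + 1/4 = 13/4 ≈ 3.2500)
A(I) = sqrt(5 + I) (A(I) = sqrt(-1 + (6 + I)) = sqrt(5 + I))
s(b) = 446 + sqrt(33)/2 (s(b) = 446 + sqrt(5 + 13/4) = 446 + sqrt(33/4) = 446 + sqrt(33)/2)
(s(871) + F(2129))*(-1927462 - 3653465) = ((446 + sqrt(33)/2) + 2129)*(-1927462 - 3653465) = (2575 + sqrt(33)/2)*(-5580927) = -14370887025 - 5580927*sqrt(33)/2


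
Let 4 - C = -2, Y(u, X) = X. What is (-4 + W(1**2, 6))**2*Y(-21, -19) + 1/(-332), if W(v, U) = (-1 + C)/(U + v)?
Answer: -3336981/16268 ≈ -205.13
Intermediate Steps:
C = 6 (C = 4 - 1*(-2) = 4 + 2 = 6)
W(v, U) = 5/(U + v) (W(v, U) = (-1 + 6)/(U + v) = 5/(U + v))
(-4 + W(1**2, 6))**2*Y(-21, -19) + 1/(-332) = (-4 + 5/(6 + 1**2))**2*(-19) + 1/(-332) = (-4 + 5/(6 + 1))**2*(-19) - 1/332 = (-4 + 5/7)**2*(-19) - 1/332 = (-23/7)**2*(-19) - 1/332 = (529/49)*(-19) - 1/332 = -10051/49 - 1/332 = -3336981/16268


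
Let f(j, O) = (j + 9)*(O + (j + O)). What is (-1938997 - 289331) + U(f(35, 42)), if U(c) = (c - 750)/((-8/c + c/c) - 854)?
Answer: -2488110122086/1116579 ≈ -2.2283e+6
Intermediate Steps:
f(j, O) = (9 + j)*(j + 2*O) (f(j, O) = (9 + j)*(O + (O + j)) = (9 + j)*(j + 2*O))
U(c) = (-750 + c)/(-853 - 8/c) (U(c) = (-750 + c)/((-8/c + 1) - 854) = (-750 + c)/((1 - 8/c) - 854) = (-750 + c)/(-853 - 8/c))
(-1938997 - 289331) + U(f(35, 42)) = (-1938997 - 289331) + (35² + 9*35 + 18*42 + 2*42*35)*(750 - (35² + 9*35 + 18*42 + 2*42*35))/(8 + 853*(35² + 9*35 + 18*42 + 2*42*35)) = -2228328 + (1225 + 315 + 756 + 2940)*(750 - (1225 + 315 + 756 + 2940))/(8 + 853*(1225 + 315 + 756 + 2940)) = -2228328 + 5236*(750 - 1*5236)/(8 + 853*5236) = -2228328 + 5236*(750 - 5236)/(8 + 4466308) = -2228328 + 5236*(-4486)/4466316 = -2228328 + 5236*(1/4466316)*(-4486) = -2228328 - 5872174/1116579 = -2488110122086/1116579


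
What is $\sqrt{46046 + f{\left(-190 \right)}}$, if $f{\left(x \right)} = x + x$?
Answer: $3 \sqrt{5074} \approx 213.7$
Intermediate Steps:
$f{\left(x \right)} = 2 x$
$\sqrt{46046 + f{\left(-190 \right)}} = \sqrt{46046 + 2 \left(-190\right)} = \sqrt{46046 - 380} = \sqrt{45666} = 3 \sqrt{5074}$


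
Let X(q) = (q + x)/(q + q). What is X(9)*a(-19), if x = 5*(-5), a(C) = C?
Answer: 152/9 ≈ 16.889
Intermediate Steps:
x = -25
X(q) = (-25 + q)/(2*q) (X(q) = (q - 25)/(q + q) = (-25 + q)/((2*q)) = (-25 + q)*(1/(2*q)) = (-25 + q)/(2*q))
X(9)*a(-19) = ((½)*(-25 + 9)/9)*(-19) = ((½)*(⅑)*(-16))*(-19) = -8/9*(-19) = 152/9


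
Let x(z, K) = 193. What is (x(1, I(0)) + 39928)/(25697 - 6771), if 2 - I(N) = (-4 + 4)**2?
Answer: 40121/18926 ≈ 2.1199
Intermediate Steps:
I(N) = 2 (I(N) = 2 - (-4 + 4)**2 = 2 - 1*0**2 = 2 - 1*0 = 2 + 0 = 2)
(x(1, I(0)) + 39928)/(25697 - 6771) = (193 + 39928)/(25697 - 6771) = 40121/18926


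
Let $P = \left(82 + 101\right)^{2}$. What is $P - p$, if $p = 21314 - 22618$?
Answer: $34793$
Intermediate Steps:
$p = -1304$ ($p = 21314 - 22618 = -1304$)
$P = 33489$ ($P = 183^{2} = 33489$)
$P - p = 33489 - -1304 = 33489 + 1304 = 34793$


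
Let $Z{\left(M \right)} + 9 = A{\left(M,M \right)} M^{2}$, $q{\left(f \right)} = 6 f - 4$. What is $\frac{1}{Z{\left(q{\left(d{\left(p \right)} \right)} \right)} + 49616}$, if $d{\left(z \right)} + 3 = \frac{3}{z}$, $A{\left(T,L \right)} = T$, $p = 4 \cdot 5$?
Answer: $\frac{1000}{40213069} \approx 2.4868 \cdot 10^{-5}$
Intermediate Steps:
$p = 20$
$d{\left(z \right)} = -3 + \frac{3}{z}$
$q{\left(f \right)} = -4 + 6 f$
$Z{\left(M \right)} = -9 + M^{3}$ ($Z{\left(M \right)} = -9 + M M^{2} = -9 + M^{3}$)
$\frac{1}{Z{\left(q{\left(d{\left(p \right)} \right)} \right)} + 49616} = \frac{1}{\left(-9 + \left(-4 + 6 \left(-3 + \frac{3}{20}\right)\right)^{3}\right) + 49616} = \frac{1}{\left(-9 + \left(-4 + 6 \left(- \frac{57}{20}\right)\right)^{3}\right) + 49616} = \frac{1}{\left(-9 + \left(-4 - \frac{171}{10}\right)^{3}\right) + 49616} = \frac{1}{\left(-9 + \left(- \frac{211}{10}\right)^{3}\right) + 49616} = \frac{1}{\left(-9 - \frac{9393931}{1000}\right) + 49616} = \frac{1}{- \frac{9402931}{1000} + 49616} = \frac{1}{\frac{40213069}{1000}} = \frac{1000}{40213069}$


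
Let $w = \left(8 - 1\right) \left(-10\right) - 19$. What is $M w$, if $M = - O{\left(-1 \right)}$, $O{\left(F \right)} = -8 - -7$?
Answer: $-89$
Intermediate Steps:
$O{\left(F \right)} = -1$ ($O{\left(F \right)} = -8 + 7 = -1$)
$M = 1$ ($M = \left(-1\right) \left(-1\right) = 1$)
$w = -89$ ($w = 7 \left(-10\right) - 19 = -70 - 19 = -89$)
$M w = 1 \left(-89\right) = -89$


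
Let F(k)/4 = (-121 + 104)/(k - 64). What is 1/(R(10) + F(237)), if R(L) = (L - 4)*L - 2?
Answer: 173/9966 ≈ 0.017359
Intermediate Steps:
R(L) = -2 + L*(-4 + L) (R(L) = (-4 + L)*L - 2 = L*(-4 + L) - 2 = -2 + L*(-4 + L))
F(k) = -68/(-64 + k) (F(k) = 4*((-121 + 104)/(k - 64)) = 4*(-17/(-64 + k)) = -68/(-64 + k))
1/(R(10) + F(237)) = 1/((-2 + 10² - 4*10) - 68/(-64 + 237)) = 1/((-2 + 100 - 40) - 68/173) = 1/(58 - 68*1/173) = 1/(58 - 68/173) = 1/(9966/173) = 173/9966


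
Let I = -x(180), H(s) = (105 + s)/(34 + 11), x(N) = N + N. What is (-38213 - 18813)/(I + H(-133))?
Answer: 1283085/8114 ≈ 158.13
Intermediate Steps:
x(N) = 2*N
H(s) = 7/3 + s/45 (H(s) = (105 + s)/45 = (105 + s)*(1/45) = 7/3 + s/45)
I = -360 (I = -2*180 = -1*360 = -360)
(-38213 - 18813)/(I + H(-133)) = (-38213 - 18813)/(-360 + (7/3 + (1/45)*(-133))) = -57026/(-360 + (7/3 - 133/45)) = -57026/(-360 - 28/45) = -57026/(-16228/45) = -57026*(-45/16228) = 1283085/8114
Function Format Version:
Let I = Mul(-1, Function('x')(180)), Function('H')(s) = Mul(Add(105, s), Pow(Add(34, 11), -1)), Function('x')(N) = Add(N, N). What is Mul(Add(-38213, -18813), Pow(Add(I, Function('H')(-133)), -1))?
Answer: Rational(1283085, 8114) ≈ 158.13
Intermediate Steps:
Function('x')(N) = Mul(2, N)
Function('H')(s) = Add(Rational(7, 3), Mul(Rational(1, 45), s)) (Function('H')(s) = Mul(Add(105, s), Pow(45, -1)) = Mul(Add(105, s), Rational(1, 45)) = Add(Rational(7, 3), Mul(Rational(1, 45), s)))
I = -360 (I = Mul(-1, Mul(2, 180)) = Mul(-1, 360) = -360)
Mul(Add(-38213, -18813), Pow(Add(I, Function('H')(-133)), -1)) = Mul(Add(-38213, -18813), Pow(Add(-360, Add(Rational(7, 3), Mul(Rational(1, 45), -133))), -1)) = Mul(-57026, Pow(Add(-360, Add(Rational(7, 3), Rational(-133, 45))), -1)) = Mul(-57026, Pow(Add(-360, Rational(-28, 45)), -1)) = Mul(-57026, Pow(Rational(-16228, 45), -1)) = Mul(-57026, Rational(-45, 16228)) = Rational(1283085, 8114)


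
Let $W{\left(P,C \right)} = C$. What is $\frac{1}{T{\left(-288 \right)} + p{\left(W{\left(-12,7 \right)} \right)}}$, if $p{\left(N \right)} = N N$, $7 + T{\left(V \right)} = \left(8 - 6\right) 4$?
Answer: $\frac{1}{50} \approx 0.02$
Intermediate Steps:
$T{\left(V \right)} = 1$ ($T{\left(V \right)} = -7 + \left(8 - 6\right) 4 = -7 + 2 \cdot 4 = -7 + 8 = 1$)
$p{\left(N \right)} = N^{2}$
$\frac{1}{T{\left(-288 \right)} + p{\left(W{\left(-12,7 \right)} \right)}} = \frac{1}{1 + 7^{2}} = \frac{1}{1 + 49} = \frac{1}{50}$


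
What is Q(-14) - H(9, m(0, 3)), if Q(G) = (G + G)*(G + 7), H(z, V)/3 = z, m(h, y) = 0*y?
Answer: 169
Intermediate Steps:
m(h, y) = 0
H(z, V) = 3*z
Q(G) = 2*G*(7 + G) (Q(G) = (2*G)*(7 + G) = 2*G*(7 + G))
Q(-14) - H(9, m(0, 3)) = 2*(-14)*(7 - 14) - 3*9 = 2*(-14)*(-7) - 1*27 = 196 - 27 = 169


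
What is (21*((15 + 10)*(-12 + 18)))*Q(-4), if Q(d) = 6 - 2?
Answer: 12600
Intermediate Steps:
Q(d) = 4
(21*((15 + 10)*(-12 + 18)))*Q(-4) = (21*((15 + 10)*(-12 + 18)))*4 = (21*(25*6))*4 = (21*150)*4 = 3150*4 = 12600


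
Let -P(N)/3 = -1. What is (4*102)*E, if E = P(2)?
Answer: 1224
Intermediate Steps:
P(N) = 3 (P(N) = -3*(-1) = 3)
E = 3
(4*102)*E = (4*102)*3 = 408*3 = 1224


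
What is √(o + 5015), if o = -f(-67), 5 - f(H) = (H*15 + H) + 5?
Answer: √3943 ≈ 62.793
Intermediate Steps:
f(H) = -16*H (f(H) = 5 - ((H*15 + H) + 5) = 5 - ((15*H + H) + 5) = 5 - (16*H + 5) = 5 - (5 + 16*H) = 5 + (-5 - 16*H) = -16*H)
o = -1072 (o = -(-16)*(-67) = -1*1072 = -1072)
√(o + 5015) = √(-1072 + 5015) = √3943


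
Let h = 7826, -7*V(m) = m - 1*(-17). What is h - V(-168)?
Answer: 54631/7 ≈ 7804.4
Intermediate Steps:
V(m) = -17/7 - m/7 (V(m) = -(m - 1*(-17))/7 = -(m + 17)/7 = -(17 + m)/7 = -17/7 - m/7)
h - V(-168) = 7826 - (-17/7 - ⅐*(-168)) = 7826 - (-17/7 + 24) = 7826 - 1*151/7 = 7826 - 151/7 = 54631/7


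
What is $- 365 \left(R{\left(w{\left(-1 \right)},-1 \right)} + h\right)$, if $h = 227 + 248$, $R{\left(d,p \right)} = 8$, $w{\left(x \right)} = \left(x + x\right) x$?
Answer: $-176295$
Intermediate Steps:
$w{\left(x \right)} = 2 x^{2}$ ($w{\left(x \right)} = 2 x x = 2 x^{2}$)
$h = 475$
$- 365 \left(R{\left(w{\left(-1 \right)},-1 \right)} + h\right) = - 365 \left(8 + 475\right) = \left(-365\right) 483 = -176295$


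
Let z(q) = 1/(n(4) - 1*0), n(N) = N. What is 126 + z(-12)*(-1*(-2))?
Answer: 253/2 ≈ 126.50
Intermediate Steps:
z(q) = ¼ (z(q) = 1/(4 - 1*0) = 1/(4 + 0) = 1/4 = ¼)
126 + z(-12)*(-1*(-2)) = 126 + (-1*(-2))/4 = 126 + (¼)*2 = 126 + ½ = 253/2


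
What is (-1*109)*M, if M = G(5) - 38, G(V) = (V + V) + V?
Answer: 2507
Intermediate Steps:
G(V) = 3*V (G(V) = 2*V + V = 3*V)
M = -23 (M = 3*5 - 38 = 15 - 38 = -23)
(-1*109)*M = -1*109*(-23) = -109*(-23) = 2507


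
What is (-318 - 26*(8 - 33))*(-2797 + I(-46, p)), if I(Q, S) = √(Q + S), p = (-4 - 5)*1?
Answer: -928604 + 332*I*√55 ≈ -9.286e+5 + 2462.2*I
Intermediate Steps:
p = -9 (p = -9*1 = -9)
(-318 - 26*(8 - 33))*(-2797 + I(-46, p)) = (-318 - 26*(8 - 33))*(-2797 + √(-46 - 9)) = (-318 - 26*(-25))*(-2797 + √(-55)) = (-318 + 650)*(-2797 + I*√55) = 332*(-2797 + I*√55) = -928604 + 332*I*√55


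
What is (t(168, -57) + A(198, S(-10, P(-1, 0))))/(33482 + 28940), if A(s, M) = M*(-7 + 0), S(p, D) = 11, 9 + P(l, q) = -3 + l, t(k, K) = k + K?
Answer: 17/31211 ≈ 0.00054468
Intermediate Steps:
t(k, K) = K + k
P(l, q) = -12 + l (P(l, q) = -9 + (-3 + l) = -12 + l)
A(s, M) = -7*M (A(s, M) = M*(-7) = -7*M)
(t(168, -57) + A(198, S(-10, P(-1, 0))))/(33482 + 28940) = ((-57 + 168) - 7*11)/(33482 + 28940) = (111 - 77)/62422 = 34*(1/62422) = 17/31211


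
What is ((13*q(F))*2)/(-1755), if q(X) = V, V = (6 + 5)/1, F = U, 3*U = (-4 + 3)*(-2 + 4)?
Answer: -22/135 ≈ -0.16296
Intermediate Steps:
U = -⅔ (U = ((-4 + 3)*(-2 + 4))/3 = (-1*2)/3 = (⅓)*(-2) = -⅔ ≈ -0.66667)
F = -⅔ ≈ -0.66667
V = 11 (V = 11*1 = 11)
q(X) = 11
((13*q(F))*2)/(-1755) = ((13*11)*2)/(-1755) = (143*2)*(-1/1755) = 286*(-1/1755) = -22/135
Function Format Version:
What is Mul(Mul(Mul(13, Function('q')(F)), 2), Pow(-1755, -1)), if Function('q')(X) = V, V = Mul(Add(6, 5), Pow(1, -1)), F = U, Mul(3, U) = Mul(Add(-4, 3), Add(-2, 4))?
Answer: Rational(-22, 135) ≈ -0.16296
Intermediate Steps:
U = Rational(-2, 3) (U = Mul(Rational(1, 3), Mul(Add(-4, 3), Add(-2, 4))) = Mul(Rational(1, 3), Mul(-1, 2)) = Mul(Rational(1, 3), -2) = Rational(-2, 3) ≈ -0.66667)
F = Rational(-2, 3) ≈ -0.66667
V = 11 (V = Mul(11, 1) = 11)
Function('q')(X) = 11
Mul(Mul(Mul(13, Function('q')(F)), 2), Pow(-1755, -1)) = Mul(Mul(Mul(13, 11), 2), Pow(-1755, -1)) = Mul(Mul(143, 2), Rational(-1, 1755)) = Mul(286, Rational(-1, 1755)) = Rational(-22, 135)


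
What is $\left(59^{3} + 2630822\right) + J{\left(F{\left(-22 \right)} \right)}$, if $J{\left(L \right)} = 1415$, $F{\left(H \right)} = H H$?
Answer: $2837616$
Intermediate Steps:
$F{\left(H \right)} = H^{2}$
$\left(59^{3} + 2630822\right) + J{\left(F{\left(-22 \right)} \right)} = \left(59^{3} + 2630822\right) + 1415 = \left(205379 + 2630822\right) + 1415 = 2836201 + 1415 = 2837616$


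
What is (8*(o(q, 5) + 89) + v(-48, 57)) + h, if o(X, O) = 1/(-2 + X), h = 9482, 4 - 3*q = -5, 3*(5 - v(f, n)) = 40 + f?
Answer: 30629/3 ≈ 10210.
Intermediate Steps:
v(f, n) = -25/3 - f/3 (v(f, n) = 5 - (40 + f)/3 = 5 + (-40/3 - f/3) = -25/3 - f/3)
q = 3 (q = 4/3 - ⅓*(-5) = 4/3 + 5/3 = 3)
(8*(o(q, 5) + 89) + v(-48, 57)) + h = (8*(1/(-2 + 3) + 89) + (-25/3 - ⅓*(-48))) + 9482 = (8*(1/1 + 89) + (-25/3 + 16)) + 9482 = (8*(1 + 89) + 23/3) + 9482 = (8*90 + 23/3) + 9482 = (720 + 23/3) + 9482 = 2183/3 + 9482 = 30629/3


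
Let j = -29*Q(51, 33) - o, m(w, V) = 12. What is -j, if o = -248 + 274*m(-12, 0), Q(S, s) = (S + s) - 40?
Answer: 4316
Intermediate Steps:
Q(S, s) = -40 + S + s
o = 3040 (o = -248 + 274*12 = -248 + 3288 = 3040)
j = -4316 (j = -29*(-40 + 51 + 33) - 1*3040 = -29*44 - 3040 = -1276 - 3040 = -4316)
-j = -1*(-4316) = 4316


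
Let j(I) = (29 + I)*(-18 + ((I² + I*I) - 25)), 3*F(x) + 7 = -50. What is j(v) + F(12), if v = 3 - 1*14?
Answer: 3563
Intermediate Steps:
F(x) = -19 (F(x) = -7/3 + (⅓)*(-50) = -7/3 - 50/3 = -19)
v = -11 (v = 3 - 14 = -11)
j(I) = (-43 + 2*I²)*(29 + I) (j(I) = (29 + I)*(-18 + ((I² + I²) - 25)) = (29 + I)*(-18 + (2*I² - 25)) = (29 + I)*(-18 + (-25 + 2*I²)) = (29 + I)*(-43 + 2*I²) = (-43 + 2*I²)*(29 + I))
j(v) + F(12) = (-1247 - 43*(-11) + 2*(-11)³ + 58*(-11)²) - 19 = (-1247 + 473 + 2*(-1331) + 58*121) - 19 = (-1247 + 473 - 2662 + 7018) - 19 = 3582 - 19 = 3563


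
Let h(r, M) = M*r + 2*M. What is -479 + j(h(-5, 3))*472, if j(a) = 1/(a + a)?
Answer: -4547/9 ≈ -505.22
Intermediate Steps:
h(r, M) = 2*M + M*r
j(a) = 1/(2*a)
-479 + j(h(-5, 3))*472 = -479 + (1/(2*((3*(2 - 5)))))*472 = -479 + (1/(2*((3*(-3)))))*472 = -479 + ((1/2)/(-9))*472 = -479 + ((1/2)*(-1/9))*472 = -479 - 1/18*472 = -479 - 236/9 = -4547/9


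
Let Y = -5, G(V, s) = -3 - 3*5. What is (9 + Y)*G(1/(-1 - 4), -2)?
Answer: -72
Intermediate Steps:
G(V, s) = -18 (G(V, s) = -3 - 15 = -18)
(9 + Y)*G(1/(-1 - 4), -2) = (9 - 5)*(-18) = 4*(-18) = -72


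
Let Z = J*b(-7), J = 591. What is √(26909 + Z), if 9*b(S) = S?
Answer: 2*√59511/3 ≈ 162.63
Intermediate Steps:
b(S) = S/9
Z = -1379/3 (Z = 591*((⅑)*(-7)) = 591*(-7/9) = -1379/3 ≈ -459.67)
√(26909 + Z) = √(26909 - 1379/3) = √(79348/3) = 2*√59511/3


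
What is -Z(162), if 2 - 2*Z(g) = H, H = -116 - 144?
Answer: -131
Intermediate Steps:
H = -260
Z(g) = 131 (Z(g) = 1 - 1/2*(-260) = 1 + 130 = 131)
-Z(162) = -1*131 = -131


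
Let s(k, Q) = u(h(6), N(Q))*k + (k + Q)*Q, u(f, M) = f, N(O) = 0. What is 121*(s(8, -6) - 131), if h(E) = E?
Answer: -11495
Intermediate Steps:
s(k, Q) = 6*k + Q*(Q + k) (s(k, Q) = 6*k + (k + Q)*Q = 6*k + (Q + k)*Q = 6*k + Q*(Q + k))
121*(s(8, -6) - 131) = 121*(((-6)² + 6*8 - 6*8) - 131) = 121*((36 + 48 - 48) - 131) = 121*(36 - 131) = 121*(-95) = -11495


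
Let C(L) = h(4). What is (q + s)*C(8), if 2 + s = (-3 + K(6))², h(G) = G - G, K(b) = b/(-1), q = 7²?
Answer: 0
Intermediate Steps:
q = 49
K(b) = -b (K(b) = b*(-1) = -b)
h(G) = 0
s = 79 (s = -2 + (-3 - 1*6)² = -2 + (-3 - 6)² = -2 + (-9)² = -2 + 81 = 79)
C(L) = 0
(q + s)*C(8) = (49 + 79)*0 = 128*0 = 0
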